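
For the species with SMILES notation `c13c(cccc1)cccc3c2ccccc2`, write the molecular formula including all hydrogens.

Heavy atoms from the SMILES: 16 C.
Implicit hydrogens by atom environment:
  12 × C (aromatic): 1 H each → 12
  4 × C (aromatic): no H
  Total hydrogens = 12.
Molecular formula: C16H12

C16H12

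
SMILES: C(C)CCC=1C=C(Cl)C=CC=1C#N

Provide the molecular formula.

C11H12ClN

Heavy atoms from the SMILES: 11 C, 1 Cl, 1 N.
Implicit hydrogens by atom environment:
  3 × C: 2 H each → 6
  3 × C (aromatic): 1 H each → 3
  3 × C (aromatic): no H
  1 × C: 3 H
  1 × C: no H
  1 × Cl: no H
  1 × N: no H
  Total hydrogens = 12.
Molecular formula: C11H12ClN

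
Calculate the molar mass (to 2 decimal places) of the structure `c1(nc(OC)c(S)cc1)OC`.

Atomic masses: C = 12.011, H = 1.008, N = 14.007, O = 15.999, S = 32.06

Molecular formula: C7H9NO2S.
M = 7×12.011 + 9×1.008 + 1×14.007 + 2×15.999 + 1×32.06 = 171.21 g/mol.

171.21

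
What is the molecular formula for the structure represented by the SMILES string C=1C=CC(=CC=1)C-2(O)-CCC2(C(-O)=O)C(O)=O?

Heavy atoms from the SMILES: 12 C, 5 O.
Implicit hydrogens by atom environment:
  5 × C (aromatic): 1 H each → 5
  4 × C: no H
  3 × O: 1 H each → 3
  2 × C: 2 H each → 4
  2 × O: no H
  1 × C (aromatic): no H
  Total hydrogens = 12.
Molecular formula: C12H12O5

C12H12O5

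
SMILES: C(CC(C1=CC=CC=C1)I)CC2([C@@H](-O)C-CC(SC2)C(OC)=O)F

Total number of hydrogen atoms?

Hydrogens are implicit in SMILES; fill each atom to its normal valence:
  6 × C: 2 H each → 12
  5 × C (aromatic): 1 H each → 5
  3 × C: 1 H each → 3
  2 × C: no H
  2 × O: no H
  1 × C: 3 H
  1 × C (aromatic): no H
  1 × F: no H
  1 × I: no H
  1 × O: 1 H
  1 × S: no H
  Total hydrogens = 24.

24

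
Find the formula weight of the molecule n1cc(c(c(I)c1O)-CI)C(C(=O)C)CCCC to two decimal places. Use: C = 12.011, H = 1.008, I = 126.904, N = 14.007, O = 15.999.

473.09

Molecular formula: C13H17I2NO2.
M = 13×12.011 + 17×1.008 + 2×126.904 + 1×14.007 + 2×15.999 = 473.09 g/mol.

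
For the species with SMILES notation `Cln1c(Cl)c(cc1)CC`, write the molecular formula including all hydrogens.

C6H7Cl2N

Heavy atoms from the SMILES: 6 C, 2 Cl, 1 N.
Implicit hydrogens by atom environment:
  2 × C (aromatic): 1 H each → 2
  2 × C (aromatic): no H
  2 × Cl: no H
  1 × C: 3 H
  1 × C: 2 H
  1 × N (aromatic): no H
  Total hydrogens = 7.
Molecular formula: C6H7Cl2N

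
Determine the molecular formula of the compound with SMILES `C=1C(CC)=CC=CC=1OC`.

Heavy atoms from the SMILES: 9 C, 1 O.
Implicit hydrogens by atom environment:
  4 × C (aromatic): 1 H each → 4
  2 × C: 3 H each → 6
  2 × C (aromatic): no H
  1 × C: 2 H
  1 × O: no H
  Total hydrogens = 12.
Molecular formula: C9H12O

C9H12O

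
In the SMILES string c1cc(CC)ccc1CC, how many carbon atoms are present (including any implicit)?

The symbol for carbon appears 10 times in the SMILES. Lowercase c denotes aromatic carbon and counts toward C.

10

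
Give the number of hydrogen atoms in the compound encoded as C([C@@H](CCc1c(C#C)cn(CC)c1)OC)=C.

19

Hydrogens are implicit in SMILES; fill each atom to its normal valence:
  4 × C: 2 H each → 8
  3 × C: 1 H each → 3
  2 × C: 3 H each → 6
  2 × C (aromatic): 1 H each → 2
  2 × C (aromatic): no H
  1 × C: no H
  1 × N (aromatic): no H
  1 × O: no H
  Total hydrogens = 19.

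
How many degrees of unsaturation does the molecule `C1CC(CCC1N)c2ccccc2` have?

5

Molecular formula from the SMILES: C12H17N.
DoU = (2C + 2 + N − H − X)/2 = (2·12 + 2 + 1 − 17 − 0)/2 = 10/2 = 5.
(Structurally: 2 ring(s) + 3 π bond(s) = 5.)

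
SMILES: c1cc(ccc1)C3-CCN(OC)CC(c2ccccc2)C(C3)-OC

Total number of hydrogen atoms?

Hydrogens are implicit in SMILES; fill each atom to its normal valence:
  10 × C (aromatic): 1 H each → 10
  4 × C: 2 H each → 8
  3 × C: 1 H each → 3
  2 × C: 3 H each → 6
  2 × C (aromatic): no H
  2 × O: no H
  1 × N: no H
  Total hydrogens = 27.

27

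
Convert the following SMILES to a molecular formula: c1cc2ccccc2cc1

C10H8

Heavy atoms from the SMILES: 10 C.
Implicit hydrogens by atom environment:
  8 × C (aromatic): 1 H each → 8
  2 × C (aromatic): no H
  Total hydrogens = 8.
Molecular formula: C10H8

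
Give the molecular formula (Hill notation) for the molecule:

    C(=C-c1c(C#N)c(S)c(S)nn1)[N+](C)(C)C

C10H13N4S2+

Heavy atoms from the SMILES: 10 C, 4 N, 2 S.
Implicit hydrogens by atom environment:
  4 × C (aromatic): no H
  3 × C: 3 H each → 9
  2 × C: 1 H each → 2
  2 × N (aromatic): no H
  2 × S: 1 H each → 2
  1 × C: no H
  1 × N: no H
  1 × N (charge +1): no H
  Total hydrogens = 13.
Net charge +1.
Molecular formula: C10H13N4S2+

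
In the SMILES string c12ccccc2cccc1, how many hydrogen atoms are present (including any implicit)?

Hydrogens are implicit in SMILES; fill each atom to its normal valence:
  8 × C (aromatic): 1 H each → 8
  2 × C (aromatic): no H
  Total hydrogens = 8.

8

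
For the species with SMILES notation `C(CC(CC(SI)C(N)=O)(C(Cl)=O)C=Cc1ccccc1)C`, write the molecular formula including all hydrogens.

C16H19ClINO2S

Heavy atoms from the SMILES: 16 C, 1 Cl, 1 I, 1 N, 2 O, 1 S.
Implicit hydrogens by atom environment:
  5 × C (aromatic): 1 H each → 5
  3 × C: 2 H each → 6
  3 × C: 1 H each → 3
  3 × C: no H
  2 × O: no H
  1 × C: 3 H
  1 × C (aromatic): no H
  1 × Cl: no H
  1 × I: no H
  1 × N: 2 H
  1 × S: no H
  Total hydrogens = 19.
Molecular formula: C16H19ClINO2S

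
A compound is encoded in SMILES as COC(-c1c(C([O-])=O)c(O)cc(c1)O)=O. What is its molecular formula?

Heavy atoms from the SMILES: 9 C, 6 O.
Implicit hydrogens by atom environment:
  4 × C (aromatic): no H
  3 × O: no H
  2 × C (aromatic): 1 H each → 2
  2 × C: no H
  2 × O: 1 H each → 2
  1 × C: 3 H
  1 × O (charge -1): no H
  Total hydrogens = 7.
Net charge -1.
Molecular formula: C9H7O6-

C9H7O6-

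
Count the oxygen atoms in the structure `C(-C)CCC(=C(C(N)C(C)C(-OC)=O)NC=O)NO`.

The symbol for oxygen appears 4 times in the SMILES.

4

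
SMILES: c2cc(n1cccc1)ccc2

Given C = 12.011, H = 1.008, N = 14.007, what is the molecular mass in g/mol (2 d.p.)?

143.19

Molecular formula: C10H9N.
M = 10×12.011 + 9×1.008 + 1×14.007 = 143.19 g/mol.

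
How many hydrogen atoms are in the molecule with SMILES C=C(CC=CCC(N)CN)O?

16

Hydrogens are implicit in SMILES; fill each atom to its normal valence:
  4 × C: 2 H each → 8
  3 × C: 1 H each → 3
  2 × N: 2 H each → 4
  1 × C: no H
  1 × O: 1 H
  Total hydrogens = 16.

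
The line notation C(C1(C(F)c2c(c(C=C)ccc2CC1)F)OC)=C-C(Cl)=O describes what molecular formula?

Heavy atoms from the SMILES: 16 C, 1 Cl, 2 F, 2 O.
Implicit hydrogens by atom environment:
  4 × C: 1 H each → 4
  4 × C (aromatic): no H
  3 × C: 2 H each → 6
  2 × C (aromatic): 1 H each → 2
  2 × C: no H
  2 × F: no H
  2 × O: no H
  1 × C: 3 H
  1 × Cl: no H
  Total hydrogens = 15.
Molecular formula: C16H15ClF2O2

C16H15ClF2O2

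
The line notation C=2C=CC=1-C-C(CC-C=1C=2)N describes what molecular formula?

Heavy atoms from the SMILES: 10 C, 1 N.
Implicit hydrogens by atom environment:
  4 × C (aromatic): 1 H each → 4
  3 × C: 2 H each → 6
  2 × C (aromatic): no H
  1 × C: 1 H
  1 × N: 2 H
  Total hydrogens = 13.
Molecular formula: C10H13N

C10H13N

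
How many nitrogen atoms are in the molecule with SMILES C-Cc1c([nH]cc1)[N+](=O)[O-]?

2

The symbol for nitrogen appears 2 times in the SMILES.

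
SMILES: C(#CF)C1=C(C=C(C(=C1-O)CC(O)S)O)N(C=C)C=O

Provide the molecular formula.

C13H12FNO4S

Heavy atoms from the SMILES: 13 C, 1 F, 1 N, 4 O, 1 S.
Implicit hydrogens by atom environment:
  5 × C (aromatic): no H
  3 × C: 1 H each → 3
  3 × O: 1 H each → 3
  2 × C: 2 H each → 4
  2 × C: no H
  1 × C (aromatic): 1 H
  1 × F: no H
  1 × N: no H
  1 × O: no H
  1 × S: 1 H
  Total hydrogens = 12.
Molecular formula: C13H12FNO4S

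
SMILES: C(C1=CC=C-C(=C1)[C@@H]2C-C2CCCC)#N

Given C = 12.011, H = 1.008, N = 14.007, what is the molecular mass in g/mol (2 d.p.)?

Molecular formula: C14H17N.
M = 14×12.011 + 17×1.008 + 1×14.007 = 199.30 g/mol.

199.30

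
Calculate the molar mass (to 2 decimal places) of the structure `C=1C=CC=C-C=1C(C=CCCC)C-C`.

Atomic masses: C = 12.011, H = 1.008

188.31

Molecular formula: C14H20.
M = 14×12.011 + 20×1.008 = 188.31 g/mol.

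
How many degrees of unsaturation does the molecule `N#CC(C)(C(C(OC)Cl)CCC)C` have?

Molecular formula from the SMILES: C10H18ClNO.
DoU = (2C + 2 + N − H − X)/2 = (2·10 + 2 + 1 − 18 − 1)/2 = 4/2 = 2.
(Structurally: 0 ring(s) + 2 π bond(s) = 2.)

2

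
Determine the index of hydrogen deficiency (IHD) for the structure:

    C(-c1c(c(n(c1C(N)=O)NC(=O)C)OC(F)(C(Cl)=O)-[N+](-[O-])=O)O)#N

Molecular formula from the SMILES: C10H7ClFN5O7.
DoU = (2C + 2 + N − H − X)/2 = (2·10 + 2 + 5 − 7 − 2)/2 = 18/2 = 9.
(Structurally: 1 ring(s) + 8 π bond(s) = 9.)

9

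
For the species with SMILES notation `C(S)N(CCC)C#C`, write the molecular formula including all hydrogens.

Heavy atoms from the SMILES: 6 C, 1 N, 1 S.
Implicit hydrogens by atom environment:
  3 × C: 2 H each → 6
  1 × C: 3 H
  1 × C: 1 H
  1 × C: no H
  1 × N: no H
  1 × S: 1 H
  Total hydrogens = 11.
Molecular formula: C6H11NS

C6H11NS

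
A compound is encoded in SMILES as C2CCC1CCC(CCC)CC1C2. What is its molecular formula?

C13H24

Heavy atoms from the SMILES: 13 C.
Implicit hydrogens by atom environment:
  9 × C: 2 H each → 18
  3 × C: 1 H each → 3
  1 × C: 3 H
  Total hydrogens = 24.
Molecular formula: C13H24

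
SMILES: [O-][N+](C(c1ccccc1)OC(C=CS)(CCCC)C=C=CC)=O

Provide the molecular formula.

C18H23NO3S

Heavy atoms from the SMILES: 18 C, 1 N, 3 O, 1 S.
Implicit hydrogens by atom environment:
  5 × C: 1 H each → 5
  5 × C (aromatic): 1 H each → 5
  3 × C: 2 H each → 6
  2 × C: 3 H each → 6
  2 × C: no H
  2 × O: no H
  1 × C (aromatic): no H
  1 × N (charge +1): no H
  1 × O (charge -1): no H
  1 × S: 1 H
  Total hydrogens = 23.
Molecular formula: C18H23NO3S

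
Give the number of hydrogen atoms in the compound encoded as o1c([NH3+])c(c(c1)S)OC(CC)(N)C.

Hydrogens are implicit in SMILES; fill each atom to its normal valence:
  3 × C (aromatic): no H
  2 × C: 3 H each → 6
  1 × C: 2 H
  1 × C (aromatic): 1 H
  1 × C: no H
  1 × N (charge +1): 3 H
  1 × N: 2 H
  1 × O (aromatic): no H
  1 × O: no H
  1 × S: 1 H
  Total hydrogens = 15.

15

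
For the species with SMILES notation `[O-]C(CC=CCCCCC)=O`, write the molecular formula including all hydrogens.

Heavy atoms from the SMILES: 9 C, 2 O.
Implicit hydrogens by atom environment:
  5 × C: 2 H each → 10
  2 × C: 1 H each → 2
  1 × C: 3 H
  1 × C: no H
  1 × O: no H
  1 × O (charge -1): no H
  Total hydrogens = 15.
Net charge -1.
Molecular formula: C9H15O2-

C9H15O2-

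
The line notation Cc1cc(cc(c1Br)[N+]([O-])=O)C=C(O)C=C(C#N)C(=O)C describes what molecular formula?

C14H11BrN2O4

Heavy atoms from the SMILES: 1 Br, 14 C, 2 N, 4 O.
Implicit hydrogens by atom environment:
  4 × C (aromatic): no H
  4 × C: no H
  2 × C: 3 H each → 6
  2 × C (aromatic): 1 H each → 2
  2 × C: 1 H each → 2
  2 × O: no H
  1 × Br: no H
  1 × N (charge +1): no H
  1 × N: no H
  1 × O: 1 H
  1 × O (charge -1): no H
  Total hydrogens = 11.
Molecular formula: C14H11BrN2O4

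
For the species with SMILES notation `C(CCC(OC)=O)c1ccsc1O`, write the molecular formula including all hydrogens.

C9H12O3S

Heavy atoms from the SMILES: 9 C, 3 O, 1 S.
Implicit hydrogens by atom environment:
  3 × C: 2 H each → 6
  2 × C (aromatic): 1 H each → 2
  2 × C (aromatic): no H
  2 × O: no H
  1 × C: 3 H
  1 × C: no H
  1 × O: 1 H
  1 × S (aromatic): no H
  Total hydrogens = 12.
Molecular formula: C9H12O3S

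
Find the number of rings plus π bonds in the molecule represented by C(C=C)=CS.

Molecular formula from the SMILES: C4H6S.
DoU = (2C + 2 + N − H − X)/2 = (2·4 + 2 + 0 − 6 − 0)/2 = 4/2 = 2.
(Structurally: 0 ring(s) + 2 π bond(s) = 2.)

2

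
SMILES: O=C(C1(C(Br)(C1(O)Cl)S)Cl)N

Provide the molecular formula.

Heavy atoms from the SMILES: 1 Br, 4 C, 2 Cl, 1 N, 2 O, 1 S.
Implicit hydrogens by atom environment:
  4 × C: no H
  2 × Cl: no H
  1 × Br: no H
  1 × N: 2 H
  1 × O: 1 H
  1 × O: no H
  1 × S: 1 H
  Total hydrogens = 4.
Molecular formula: C4H4BrCl2NO2S

C4H4BrCl2NO2S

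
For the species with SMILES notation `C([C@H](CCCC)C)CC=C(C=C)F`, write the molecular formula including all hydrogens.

Heavy atoms from the SMILES: 12 C, 1 F.
Implicit hydrogens by atom environment:
  6 × C: 2 H each → 12
  3 × C: 1 H each → 3
  2 × C: 3 H each → 6
  1 × C: no H
  1 × F: no H
  Total hydrogens = 21.
Molecular formula: C12H21F

C12H21F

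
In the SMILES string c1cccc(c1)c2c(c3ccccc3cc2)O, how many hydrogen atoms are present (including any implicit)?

12

Hydrogens are implicit in SMILES; fill each atom to its normal valence:
  11 × C (aromatic): 1 H each → 11
  5 × C (aromatic): no H
  1 × O: 1 H
  Total hydrogens = 12.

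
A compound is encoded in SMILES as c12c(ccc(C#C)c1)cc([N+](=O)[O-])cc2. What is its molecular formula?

Heavy atoms from the SMILES: 12 C, 1 N, 2 O.
Implicit hydrogens by atom environment:
  6 × C (aromatic): 1 H each → 6
  4 × C (aromatic): no H
  1 × C: 1 H
  1 × C: no H
  1 × N (charge +1): no H
  1 × O: no H
  1 × O (charge -1): no H
  Total hydrogens = 7.
Molecular formula: C12H7NO2

C12H7NO2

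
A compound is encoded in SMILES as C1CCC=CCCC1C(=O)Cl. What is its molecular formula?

Heavy atoms from the SMILES: 9 C, 1 Cl, 1 O.
Implicit hydrogens by atom environment:
  5 × C: 2 H each → 10
  3 × C: 1 H each → 3
  1 × C: no H
  1 × Cl: no H
  1 × O: no H
  Total hydrogens = 13.
Molecular formula: C9H13ClO

C9H13ClO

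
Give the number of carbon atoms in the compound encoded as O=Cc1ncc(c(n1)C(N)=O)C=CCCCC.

The symbol for carbon appears 12 times in the SMILES. Lowercase c denotes aromatic carbon and counts toward C.

12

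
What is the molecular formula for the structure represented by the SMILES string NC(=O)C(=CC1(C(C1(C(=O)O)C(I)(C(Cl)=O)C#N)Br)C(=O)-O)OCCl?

Heavy atoms from the SMILES: 1 Br, 12 C, 2 Cl, 1 I, 2 N, 7 O.
Implicit hydrogens by atom environment:
  9 × C: no H
  5 × O: no H
  2 × C: 1 H each → 2
  2 × Cl: no H
  2 × O: 1 H each → 2
  1 × Br: no H
  1 × C: 2 H
  1 × I: no H
  1 × N: 2 H
  1 × N: no H
  Total hydrogens = 8.
Molecular formula: C12H8BrCl2IN2O7

C12H8BrCl2IN2O7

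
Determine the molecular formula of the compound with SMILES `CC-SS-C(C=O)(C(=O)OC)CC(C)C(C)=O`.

C11H18O4S2

Heavy atoms from the SMILES: 11 C, 4 O, 2 S.
Implicit hydrogens by atom environment:
  4 × C: 3 H each → 12
  4 × O: no H
  3 × C: no H
  2 × C: 2 H each → 4
  2 × C: 1 H each → 2
  2 × S: no H
  Total hydrogens = 18.
Molecular formula: C11H18O4S2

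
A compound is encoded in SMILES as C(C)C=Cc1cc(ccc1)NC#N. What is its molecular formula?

Heavy atoms from the SMILES: 11 C, 2 N.
Implicit hydrogens by atom environment:
  4 × C (aromatic): 1 H each → 4
  2 × C: 1 H each → 2
  2 × C (aromatic): no H
  1 × C: 3 H
  1 × C: 2 H
  1 × C: no H
  1 × N: 1 H
  1 × N: no H
  Total hydrogens = 12.
Molecular formula: C11H12N2

C11H12N2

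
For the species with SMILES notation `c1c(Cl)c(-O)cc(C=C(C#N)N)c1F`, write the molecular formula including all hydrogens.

Heavy atoms from the SMILES: 9 C, 1 Cl, 1 F, 2 N, 1 O.
Implicit hydrogens by atom environment:
  4 × C (aromatic): no H
  2 × C (aromatic): 1 H each → 2
  2 × C: no H
  1 × C: 1 H
  1 × Cl: no H
  1 × F: no H
  1 × N: 2 H
  1 × N: no H
  1 × O: 1 H
  Total hydrogens = 6.
Molecular formula: C9H6ClFN2O

C9H6ClFN2O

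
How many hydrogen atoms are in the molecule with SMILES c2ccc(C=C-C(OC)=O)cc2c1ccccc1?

Hydrogens are implicit in SMILES; fill each atom to its normal valence:
  9 × C (aromatic): 1 H each → 9
  3 × C (aromatic): no H
  2 × C: 1 H each → 2
  2 × O: no H
  1 × C: 3 H
  1 × C: no H
  Total hydrogens = 14.

14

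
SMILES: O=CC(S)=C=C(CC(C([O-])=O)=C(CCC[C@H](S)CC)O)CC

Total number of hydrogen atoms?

23

Hydrogens are implicit in SMILES; fill each atom to its normal valence:
  6 × C: 2 H each → 12
  6 × C: no H
  2 × C: 3 H each → 6
  2 × C: 1 H each → 2
  2 × O: no H
  2 × S: 1 H each → 2
  1 × O: 1 H
  1 × O (charge -1): no H
  Total hydrogens = 23.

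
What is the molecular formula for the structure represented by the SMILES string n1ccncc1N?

Heavy atoms from the SMILES: 4 C, 3 N.
Implicit hydrogens by atom environment:
  3 × C (aromatic): 1 H each → 3
  2 × N (aromatic): no H
  1 × C (aromatic): no H
  1 × N: 2 H
  Total hydrogens = 5.
Molecular formula: C4H5N3

C4H5N3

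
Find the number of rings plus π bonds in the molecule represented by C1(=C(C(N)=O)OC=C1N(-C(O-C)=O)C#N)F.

Molecular formula from the SMILES: C8H6FN3O4.
DoU = (2C + 2 + N − H − X)/2 = (2·8 + 2 + 3 − 6 − 1)/2 = 14/2 = 7.
(Structurally: 1 ring(s) + 6 π bond(s) = 7.)

7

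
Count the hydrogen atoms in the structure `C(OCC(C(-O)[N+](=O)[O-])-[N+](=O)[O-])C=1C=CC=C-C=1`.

Hydrogens are implicit in SMILES; fill each atom to its normal valence:
  5 × C (aromatic): 1 H each → 5
  3 × O: no H
  2 × C: 2 H each → 4
  2 × C: 1 H each → 2
  2 × N (charge +1): no H
  2 × O (charge -1): no H
  1 × C (aromatic): no H
  1 × O: 1 H
  Total hydrogens = 12.

12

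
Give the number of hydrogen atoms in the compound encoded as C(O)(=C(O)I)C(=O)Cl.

2

Hydrogens are implicit in SMILES; fill each atom to its normal valence:
  3 × C: no H
  2 × O: 1 H each → 2
  1 × Cl: no H
  1 × I: no H
  1 × O: no H
  Total hydrogens = 2.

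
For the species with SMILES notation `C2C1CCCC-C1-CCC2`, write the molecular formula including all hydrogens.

Heavy atoms from the SMILES: 10 C.
Implicit hydrogens by atom environment:
  8 × C: 2 H each → 16
  2 × C: 1 H each → 2
  Total hydrogens = 18.
Molecular formula: C10H18

C10H18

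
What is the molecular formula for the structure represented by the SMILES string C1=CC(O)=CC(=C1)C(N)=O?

C7H7NO2

Heavy atoms from the SMILES: 7 C, 1 N, 2 O.
Implicit hydrogens by atom environment:
  4 × C (aromatic): 1 H each → 4
  2 × C (aromatic): no H
  1 × C: no H
  1 × N: 2 H
  1 × O: 1 H
  1 × O: no H
  Total hydrogens = 7.
Molecular formula: C7H7NO2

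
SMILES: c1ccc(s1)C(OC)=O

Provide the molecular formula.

C6H6O2S

Heavy atoms from the SMILES: 6 C, 2 O, 1 S.
Implicit hydrogens by atom environment:
  3 × C (aromatic): 1 H each → 3
  2 × O: no H
  1 × C: 3 H
  1 × C (aromatic): no H
  1 × C: no H
  1 × S (aromatic): no H
  Total hydrogens = 6.
Molecular formula: C6H6O2S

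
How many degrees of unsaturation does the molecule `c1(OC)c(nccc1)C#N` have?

Molecular formula from the SMILES: C7H6N2O.
DoU = (2C + 2 + N − H − X)/2 = (2·7 + 2 + 2 − 6 − 0)/2 = 12/2 = 6.
(Structurally: 1 ring(s) + 5 π bond(s) = 6.)

6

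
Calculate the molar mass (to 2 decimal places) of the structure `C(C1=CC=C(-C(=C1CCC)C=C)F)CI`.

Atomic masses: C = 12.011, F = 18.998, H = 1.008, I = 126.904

Molecular formula: C13H16FI.
M = 13×12.011 + 1×18.998 + 16×1.008 + 1×126.904 = 318.17 g/mol.

318.17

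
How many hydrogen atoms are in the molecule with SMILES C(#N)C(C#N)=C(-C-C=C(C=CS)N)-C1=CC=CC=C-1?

Hydrogens are implicit in SMILES; fill each atom to its normal valence:
  5 × C (aromatic): 1 H each → 5
  5 × C: no H
  3 × C: 1 H each → 3
  2 × N: no H
  1 × C: 2 H
  1 × C (aromatic): no H
  1 × N: 2 H
  1 × S: 1 H
  Total hydrogens = 13.

13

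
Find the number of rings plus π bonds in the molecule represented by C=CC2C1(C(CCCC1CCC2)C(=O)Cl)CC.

Molecular formula from the SMILES: C15H23ClO.
DoU = (2C + 2 + N − H − X)/2 = (2·15 + 2 + 0 − 23 − 1)/2 = 8/2 = 4.
(Structurally: 2 ring(s) + 2 π bond(s) = 4.)

4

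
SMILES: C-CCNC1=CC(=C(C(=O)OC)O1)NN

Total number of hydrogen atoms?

15

Hydrogens are implicit in SMILES; fill each atom to its normal valence:
  3 × C (aromatic): no H
  2 × C: 3 H each → 6
  2 × C: 2 H each → 4
  2 × N: 1 H each → 2
  2 × O: no H
  1 × C (aromatic): 1 H
  1 × C: no H
  1 × N: 2 H
  1 × O (aromatic): no H
  Total hydrogens = 15.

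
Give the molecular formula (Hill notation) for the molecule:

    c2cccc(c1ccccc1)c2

C12H10

Heavy atoms from the SMILES: 12 C.
Implicit hydrogens by atom environment:
  10 × C (aromatic): 1 H each → 10
  2 × C (aromatic): no H
  Total hydrogens = 10.
Molecular formula: C12H10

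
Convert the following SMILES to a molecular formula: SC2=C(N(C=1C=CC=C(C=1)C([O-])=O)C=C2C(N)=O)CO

Heavy atoms from the SMILES: 13 C, 2 N, 4 O, 1 S.
Implicit hydrogens by atom environment:
  5 × C (aromatic): 1 H each → 5
  5 × C (aromatic): no H
  2 × C: no H
  2 × O: no H
  1 × C: 2 H
  1 × N: 2 H
  1 × N (aromatic): no H
  1 × O: 1 H
  1 × O (charge -1): no H
  1 × S: 1 H
  Total hydrogens = 11.
Net charge -1.
Molecular formula: C13H11N2O4S-

C13H11N2O4S-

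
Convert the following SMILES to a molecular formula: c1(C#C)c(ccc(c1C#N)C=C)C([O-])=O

C12H6NO2-

Heavy atoms from the SMILES: 12 C, 1 N, 2 O.
Implicit hydrogens by atom environment:
  4 × C (aromatic): no H
  3 × C: no H
  2 × C (aromatic): 1 H each → 2
  2 × C: 1 H each → 2
  1 × C: 2 H
  1 × N: no H
  1 × O: no H
  1 × O (charge -1): no H
  Total hydrogens = 6.
Net charge -1.
Molecular formula: C12H6NO2-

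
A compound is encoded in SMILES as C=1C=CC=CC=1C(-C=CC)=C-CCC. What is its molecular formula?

Heavy atoms from the SMILES: 14 C.
Implicit hydrogens by atom environment:
  5 × C (aromatic): 1 H each → 5
  3 × C: 1 H each → 3
  2 × C: 3 H each → 6
  2 × C: 2 H each → 4
  1 × C: no H
  1 × C (aromatic): no H
  Total hydrogens = 18.
Molecular formula: C14H18

C14H18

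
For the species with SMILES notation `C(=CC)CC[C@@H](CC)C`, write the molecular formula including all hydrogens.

Heavy atoms from the SMILES: 9 C.
Implicit hydrogens by atom environment:
  3 × C: 3 H each → 9
  3 × C: 2 H each → 6
  3 × C: 1 H each → 3
  Total hydrogens = 18.
Molecular formula: C9H18

C9H18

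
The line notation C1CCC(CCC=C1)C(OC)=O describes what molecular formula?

C10H16O2

Heavy atoms from the SMILES: 10 C, 2 O.
Implicit hydrogens by atom environment:
  5 × C: 2 H each → 10
  3 × C: 1 H each → 3
  2 × O: no H
  1 × C: 3 H
  1 × C: no H
  Total hydrogens = 16.
Molecular formula: C10H16O2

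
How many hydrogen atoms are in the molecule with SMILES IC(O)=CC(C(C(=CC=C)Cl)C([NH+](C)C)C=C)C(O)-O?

22

Hydrogens are implicit in SMILES; fill each atom to its normal valence:
  8 × C: 1 H each → 8
  3 × O: 1 H each → 3
  2 × C: 3 H each → 6
  2 × C: 2 H each → 4
  2 × C: no H
  1 × Cl: no H
  1 × I: no H
  1 × N (charge +1): 1 H
  Total hydrogens = 22.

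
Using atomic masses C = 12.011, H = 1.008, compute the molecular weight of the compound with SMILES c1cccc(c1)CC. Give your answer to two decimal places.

Molecular formula: C8H10.
M = 8×12.011 + 10×1.008 = 106.17 g/mol.

106.17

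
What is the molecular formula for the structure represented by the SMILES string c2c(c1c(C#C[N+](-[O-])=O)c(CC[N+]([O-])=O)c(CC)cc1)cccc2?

C18H16N2O4

Heavy atoms from the SMILES: 18 C, 2 N, 4 O.
Implicit hydrogens by atom environment:
  7 × C (aromatic): 1 H each → 7
  5 × C (aromatic): no H
  3 × C: 2 H each → 6
  2 × C: no H
  2 × N (charge +1): no H
  2 × O: no H
  2 × O (charge -1): no H
  1 × C: 3 H
  Total hydrogens = 16.
Molecular formula: C18H16N2O4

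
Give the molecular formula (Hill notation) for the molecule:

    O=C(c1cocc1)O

C5H4O3

Heavy atoms from the SMILES: 5 C, 3 O.
Implicit hydrogens by atom environment:
  3 × C (aromatic): 1 H each → 3
  1 × C (aromatic): no H
  1 × C: no H
  1 × O: 1 H
  1 × O (aromatic): no H
  1 × O: no H
  Total hydrogens = 4.
Molecular formula: C5H4O3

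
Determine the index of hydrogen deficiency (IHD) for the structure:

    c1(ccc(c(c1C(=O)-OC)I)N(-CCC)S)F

Molecular formula from the SMILES: C11H13FINO2S.
DoU = (2C + 2 + N − H − X)/2 = (2·11 + 2 + 1 − 13 − 2)/2 = 10/2 = 5.
(Structurally: 1 ring(s) + 4 π bond(s) = 5.)

5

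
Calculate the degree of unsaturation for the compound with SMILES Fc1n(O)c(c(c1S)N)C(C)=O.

Molecular formula from the SMILES: C6H7FN2O2S.
DoU = (2C + 2 + N − H − X)/2 = (2·6 + 2 + 2 − 7 − 1)/2 = 8/2 = 4.
(Structurally: 1 ring(s) + 3 π bond(s) = 4.)

4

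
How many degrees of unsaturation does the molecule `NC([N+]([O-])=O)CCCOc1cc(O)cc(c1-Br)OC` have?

Molecular formula from the SMILES: C11H15BrN2O5.
DoU = (2C + 2 + N − H − X)/2 = (2·11 + 2 + 2 − 15 − 1)/2 = 10/2 = 5.
(Structurally: 1 ring(s) + 4 π bond(s) = 5.)

5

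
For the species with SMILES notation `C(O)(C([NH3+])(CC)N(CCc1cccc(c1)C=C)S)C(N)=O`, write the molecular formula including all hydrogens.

Heavy atoms from the SMILES: 15 C, 3 N, 2 O, 1 S.
Implicit hydrogens by atom environment:
  4 × C: 2 H each → 8
  4 × C (aromatic): 1 H each → 4
  2 × C: 1 H each → 2
  2 × C: no H
  2 × C (aromatic): no H
  1 × C: 3 H
  1 × N (charge +1): 3 H
  1 × N: 2 H
  1 × N: no H
  1 × O: 1 H
  1 × O: no H
  1 × S: 1 H
  Total hydrogens = 24.
Net charge +1.
Molecular formula: C15H24N3O2S+

C15H24N3O2S+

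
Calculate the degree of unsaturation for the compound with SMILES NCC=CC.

Molecular formula from the SMILES: C4H9N.
DoU = (2C + 2 + N − H − X)/2 = (2·4 + 2 + 1 − 9 − 0)/2 = 2/2 = 1.
(Structurally: 0 ring(s) + 1 π bond(s) = 1.)

1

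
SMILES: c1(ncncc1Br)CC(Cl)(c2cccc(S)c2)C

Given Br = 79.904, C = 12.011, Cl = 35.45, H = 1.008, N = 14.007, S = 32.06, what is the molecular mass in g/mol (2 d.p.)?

Molecular formula: C13H12BrClN2S.
M = 1×79.904 + 13×12.011 + 1×35.45 + 12×1.008 + 2×14.007 + 1×32.06 = 343.67 g/mol.

343.67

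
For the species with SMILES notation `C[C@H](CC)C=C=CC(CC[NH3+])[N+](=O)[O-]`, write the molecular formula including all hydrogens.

C10H19N2O2+

Heavy atoms from the SMILES: 10 C, 2 N, 2 O.
Implicit hydrogens by atom environment:
  4 × C: 1 H each → 4
  3 × C: 2 H each → 6
  2 × C: 3 H each → 6
  1 × C: no H
  1 × N (charge +1): 3 H
  1 × N (charge +1): no H
  1 × O: no H
  1 × O (charge -1): no H
  Total hydrogens = 19.
Net charge +1.
Molecular formula: C10H19N2O2+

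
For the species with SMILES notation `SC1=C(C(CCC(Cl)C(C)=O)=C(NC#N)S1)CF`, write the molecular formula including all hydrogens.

Heavy atoms from the SMILES: 11 C, 1 Cl, 1 F, 2 N, 1 O, 2 S.
Implicit hydrogens by atom environment:
  4 × C (aromatic): no H
  3 × C: 2 H each → 6
  2 × C: no H
  1 × C: 3 H
  1 × C: 1 H
  1 × Cl: no H
  1 × F: no H
  1 × N: 1 H
  1 × N: no H
  1 × O: no H
  1 × S: 1 H
  1 × S (aromatic): no H
  Total hydrogens = 12.
Molecular formula: C11H12ClFN2OS2

C11H12ClFN2OS2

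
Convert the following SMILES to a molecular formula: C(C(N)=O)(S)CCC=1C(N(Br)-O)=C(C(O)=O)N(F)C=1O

C9H11BrFN3O5S

Heavy atoms from the SMILES: 1 Br, 9 C, 1 F, 3 N, 5 O, 1 S.
Implicit hydrogens by atom environment:
  4 × C (aromatic): no H
  3 × O: 1 H each → 3
  2 × C: 2 H each → 4
  2 × C: no H
  2 × O: no H
  1 × Br: no H
  1 × C: 1 H
  1 × F: no H
  1 × N: 2 H
  1 × N (aromatic): no H
  1 × N: no H
  1 × S: 1 H
  Total hydrogens = 11.
Molecular formula: C9H11BrFN3O5S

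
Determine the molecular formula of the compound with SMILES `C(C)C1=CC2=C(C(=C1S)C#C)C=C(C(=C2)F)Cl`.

C14H10ClFS

Heavy atoms from the SMILES: 14 C, 1 Cl, 1 F, 1 S.
Implicit hydrogens by atom environment:
  7 × C (aromatic): no H
  3 × C (aromatic): 1 H each → 3
  1 × C: 3 H
  1 × C: 2 H
  1 × C: 1 H
  1 × C: no H
  1 × Cl: no H
  1 × F: no H
  1 × S: 1 H
  Total hydrogens = 10.
Molecular formula: C14H10ClFS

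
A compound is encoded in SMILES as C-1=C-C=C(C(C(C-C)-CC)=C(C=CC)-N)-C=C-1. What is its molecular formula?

Heavy atoms from the SMILES: 16 C, 1 N.
Implicit hydrogens by atom environment:
  5 × C (aromatic): 1 H each → 5
  3 × C: 3 H each → 9
  3 × C: 1 H each → 3
  2 × C: 2 H each → 4
  2 × C: no H
  1 × C (aromatic): no H
  1 × N: 2 H
  Total hydrogens = 23.
Molecular formula: C16H23N

C16H23N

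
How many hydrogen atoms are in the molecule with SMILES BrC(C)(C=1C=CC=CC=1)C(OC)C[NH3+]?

17

Hydrogens are implicit in SMILES; fill each atom to its normal valence:
  5 × C (aromatic): 1 H each → 5
  2 × C: 3 H each → 6
  1 × Br: no H
  1 × C: 2 H
  1 × C: 1 H
  1 × C: no H
  1 × C (aromatic): no H
  1 × N (charge +1): 3 H
  1 × O: no H
  Total hydrogens = 17.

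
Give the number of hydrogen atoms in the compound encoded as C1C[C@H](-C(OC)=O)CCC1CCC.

Hydrogens are implicit in SMILES; fill each atom to its normal valence:
  6 × C: 2 H each → 12
  2 × C: 3 H each → 6
  2 × C: 1 H each → 2
  2 × O: no H
  1 × C: no H
  Total hydrogens = 20.

20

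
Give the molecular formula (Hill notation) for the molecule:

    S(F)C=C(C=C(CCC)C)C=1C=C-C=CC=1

C14H17FS

Heavy atoms from the SMILES: 14 C, 1 F, 1 S.
Implicit hydrogens by atom environment:
  5 × C (aromatic): 1 H each → 5
  2 × C: 3 H each → 6
  2 × C: 2 H each → 4
  2 × C: 1 H each → 2
  2 × C: no H
  1 × C (aromatic): no H
  1 × F: no H
  1 × S: no H
  Total hydrogens = 17.
Molecular formula: C14H17FS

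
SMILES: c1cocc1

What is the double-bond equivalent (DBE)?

Molecular formula from the SMILES: C4H4O.
DoU = (2C + 2 + N − H − X)/2 = (2·4 + 2 + 0 − 4 − 0)/2 = 6/2 = 3.
(Structurally: 1 ring(s) + 2 π bond(s) = 3.)

3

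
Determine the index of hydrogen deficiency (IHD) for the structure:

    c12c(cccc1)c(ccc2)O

Molecular formula from the SMILES: C10H8O.
DoU = (2C + 2 + N − H − X)/2 = (2·10 + 2 + 0 − 8 − 0)/2 = 14/2 = 7.
(Structurally: 2 ring(s) + 5 π bond(s) = 7.)

7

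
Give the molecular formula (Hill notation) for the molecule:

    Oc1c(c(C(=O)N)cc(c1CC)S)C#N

Heavy atoms from the SMILES: 10 C, 2 N, 2 O, 1 S.
Implicit hydrogens by atom environment:
  5 × C (aromatic): no H
  2 × C: no H
  1 × C: 3 H
  1 × C: 2 H
  1 × C (aromatic): 1 H
  1 × N: 2 H
  1 × N: no H
  1 × O: 1 H
  1 × O: no H
  1 × S: 1 H
  Total hydrogens = 10.
Molecular formula: C10H10N2O2S

C10H10N2O2S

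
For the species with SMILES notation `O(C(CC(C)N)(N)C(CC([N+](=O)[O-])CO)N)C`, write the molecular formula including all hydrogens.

Heavy atoms from the SMILES: 9 C, 4 N, 4 O.
Implicit hydrogens by atom environment:
  3 × C: 2 H each → 6
  3 × C: 1 H each → 3
  3 × N: 2 H each → 6
  2 × C: 3 H each → 6
  2 × O: no H
  1 × C: no H
  1 × N (charge +1): no H
  1 × O: 1 H
  1 × O (charge -1): no H
  Total hydrogens = 22.
Molecular formula: C9H22N4O4

C9H22N4O4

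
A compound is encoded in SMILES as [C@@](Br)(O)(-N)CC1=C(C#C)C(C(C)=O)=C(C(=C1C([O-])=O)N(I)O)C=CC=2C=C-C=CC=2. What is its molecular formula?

Heavy atoms from the SMILES: 1 Br, 21 C, 1 I, 2 N, 5 O.
Implicit hydrogens by atom environment:
  7 × C (aromatic): no H
  5 × C (aromatic): 1 H each → 5
  4 × C: no H
  3 × C: 1 H each → 3
  2 × O: 1 H each → 2
  2 × O: no H
  1 × Br: no H
  1 × C: 3 H
  1 × C: 2 H
  1 × I: no H
  1 × N: 2 H
  1 × N: no H
  1 × O (charge -1): no H
  Total hydrogens = 17.
Net charge -1.
Molecular formula: C21H17BrIN2O5-

C21H17BrIN2O5-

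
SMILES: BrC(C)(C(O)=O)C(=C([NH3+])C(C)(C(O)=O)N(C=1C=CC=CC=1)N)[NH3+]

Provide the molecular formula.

Heavy atoms from the SMILES: 1 Br, 14 C, 4 N, 4 O.
Implicit hydrogens by atom environment:
  6 × C: no H
  5 × C (aromatic): 1 H each → 5
  2 × C: 3 H each → 6
  2 × N (charge +1): 3 H each → 6
  2 × O: 1 H each → 2
  2 × O: no H
  1 × Br: no H
  1 × C (aromatic): no H
  1 × N: 2 H
  1 × N: no H
  Total hydrogens = 21.
Net charge +2.
Molecular formula: [C14H21BrN4O4]2+

[C14H21BrN4O4]2+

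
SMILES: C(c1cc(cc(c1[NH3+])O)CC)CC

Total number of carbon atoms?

The symbol for carbon appears 11 times in the SMILES. Lowercase c denotes aromatic carbon and counts toward C.

11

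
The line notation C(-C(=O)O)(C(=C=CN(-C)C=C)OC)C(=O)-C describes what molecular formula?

C11H15NO4

Heavy atoms from the SMILES: 11 C, 1 N, 4 O.
Implicit hydrogens by atom environment:
  4 × C: no H
  3 × C: 3 H each → 9
  3 × C: 1 H each → 3
  3 × O: no H
  1 × C: 2 H
  1 × N: no H
  1 × O: 1 H
  Total hydrogens = 15.
Molecular formula: C11H15NO4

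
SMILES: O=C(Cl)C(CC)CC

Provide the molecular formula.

Heavy atoms from the SMILES: 6 C, 1 Cl, 1 O.
Implicit hydrogens by atom environment:
  2 × C: 3 H each → 6
  2 × C: 2 H each → 4
  1 × C: 1 H
  1 × C: no H
  1 × Cl: no H
  1 × O: no H
  Total hydrogens = 11.
Molecular formula: C6H11ClO

C6H11ClO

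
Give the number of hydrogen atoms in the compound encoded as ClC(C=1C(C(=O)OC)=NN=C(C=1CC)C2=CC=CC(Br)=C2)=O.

12

Hydrogens are implicit in SMILES; fill each atom to its normal valence:
  6 × C (aromatic): no H
  4 × C (aromatic): 1 H each → 4
  3 × O: no H
  2 × C: 3 H each → 6
  2 × C: no H
  2 × N (aromatic): no H
  1 × Br: no H
  1 × C: 2 H
  1 × Cl: no H
  Total hydrogens = 12.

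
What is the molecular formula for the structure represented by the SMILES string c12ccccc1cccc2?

Heavy atoms from the SMILES: 10 C.
Implicit hydrogens by atom environment:
  8 × C (aromatic): 1 H each → 8
  2 × C (aromatic): no H
  Total hydrogens = 8.
Molecular formula: C10H8

C10H8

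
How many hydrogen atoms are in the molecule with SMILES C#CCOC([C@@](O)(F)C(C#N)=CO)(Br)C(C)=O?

Hydrogens are implicit in SMILES; fill each atom to its normal valence:
  6 × C: no H
  2 × C: 1 H each → 2
  2 × O: 1 H each → 2
  2 × O: no H
  1 × Br: no H
  1 × C: 3 H
  1 × C: 2 H
  1 × F: no H
  1 × N: no H
  Total hydrogens = 9.

9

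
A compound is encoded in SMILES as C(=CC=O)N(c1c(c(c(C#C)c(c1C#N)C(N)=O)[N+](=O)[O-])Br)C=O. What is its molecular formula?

Heavy atoms from the SMILES: 1 Br, 14 C, 4 N, 5 O.
Implicit hydrogens by atom environment:
  6 × C (aromatic): no H
  5 × C: 1 H each → 5
  4 × O: no H
  3 × C: no H
  2 × N: no H
  1 × Br: no H
  1 × N: 2 H
  1 × N (charge +1): no H
  1 × O (charge -1): no H
  Total hydrogens = 7.
Molecular formula: C14H7BrN4O5

C14H7BrN4O5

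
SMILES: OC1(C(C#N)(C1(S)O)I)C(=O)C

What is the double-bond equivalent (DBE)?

Molecular formula from the SMILES: C6H6INO3S.
DoU = (2C + 2 + N − H − X)/2 = (2·6 + 2 + 1 − 6 − 1)/2 = 8/2 = 4.
(Structurally: 1 ring(s) + 3 π bond(s) = 4.)

4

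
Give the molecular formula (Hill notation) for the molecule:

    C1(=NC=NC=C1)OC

C5H6N2O

Heavy atoms from the SMILES: 5 C, 2 N, 1 O.
Implicit hydrogens by atom environment:
  3 × C (aromatic): 1 H each → 3
  2 × N (aromatic): no H
  1 × C: 3 H
  1 × C (aromatic): no H
  1 × O: no H
  Total hydrogens = 6.
Molecular formula: C5H6N2O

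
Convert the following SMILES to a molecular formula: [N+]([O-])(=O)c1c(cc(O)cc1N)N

Heavy atoms from the SMILES: 6 C, 3 N, 3 O.
Implicit hydrogens by atom environment:
  4 × C (aromatic): no H
  2 × C (aromatic): 1 H each → 2
  2 × N: 2 H each → 4
  1 × N (charge +1): no H
  1 × O: 1 H
  1 × O: no H
  1 × O (charge -1): no H
  Total hydrogens = 7.
Molecular formula: C6H7N3O3

C6H7N3O3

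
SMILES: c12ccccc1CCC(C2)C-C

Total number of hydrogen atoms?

16

Hydrogens are implicit in SMILES; fill each atom to its normal valence:
  4 × C: 2 H each → 8
  4 × C (aromatic): 1 H each → 4
  2 × C (aromatic): no H
  1 × C: 3 H
  1 × C: 1 H
  Total hydrogens = 16.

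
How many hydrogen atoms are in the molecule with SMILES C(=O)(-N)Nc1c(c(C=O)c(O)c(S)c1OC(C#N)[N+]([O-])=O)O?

Hydrogens are implicit in SMILES; fill each atom to its normal valence:
  6 × C (aromatic): no H
  4 × O: no H
  2 × C: 1 H each → 2
  2 × C: no H
  2 × O: 1 H each → 2
  1 × N: 2 H
  1 × N: 1 H
  1 × N (charge +1): no H
  1 × N: no H
  1 × O (charge -1): no H
  1 × S: 1 H
  Total hydrogens = 8.

8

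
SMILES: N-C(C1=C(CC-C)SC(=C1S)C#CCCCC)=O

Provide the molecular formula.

Heavy atoms from the SMILES: 14 C, 1 N, 1 O, 2 S.
Implicit hydrogens by atom environment:
  5 × C: 2 H each → 10
  4 × C (aromatic): no H
  3 × C: no H
  2 × C: 3 H each → 6
  1 × N: 2 H
  1 × O: no H
  1 × S: 1 H
  1 × S (aromatic): no H
  Total hydrogens = 19.
Molecular formula: C14H19NOS2

C14H19NOS2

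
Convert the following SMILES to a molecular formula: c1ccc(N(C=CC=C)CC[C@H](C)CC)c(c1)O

Heavy atoms from the SMILES: 16 C, 1 N, 1 O.
Implicit hydrogens by atom environment:
  4 × C: 2 H each → 8
  4 × C: 1 H each → 4
  4 × C (aromatic): 1 H each → 4
  2 × C: 3 H each → 6
  2 × C (aromatic): no H
  1 × N: no H
  1 × O: 1 H
  Total hydrogens = 23.
Molecular formula: C16H23NO

C16H23NO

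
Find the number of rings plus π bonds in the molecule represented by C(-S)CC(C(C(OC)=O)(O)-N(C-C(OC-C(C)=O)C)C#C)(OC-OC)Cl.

4

Molecular formula from the SMILES: C16H26ClNO7S.
DoU = (2C + 2 + N − H − X)/2 = (2·16 + 2 + 1 − 26 − 1)/2 = 8/2 = 4.
(Structurally: 0 ring(s) + 4 π bond(s) = 4.)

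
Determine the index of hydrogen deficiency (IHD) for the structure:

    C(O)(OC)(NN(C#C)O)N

2

Molecular formula from the SMILES: C4H9N3O3.
DoU = (2C + 2 + N − H − X)/2 = (2·4 + 2 + 3 − 9 − 0)/2 = 4/2 = 2.
(Structurally: 0 ring(s) + 2 π bond(s) = 2.)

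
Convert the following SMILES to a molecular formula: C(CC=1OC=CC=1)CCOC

Heavy atoms from the SMILES: 9 C, 2 O.
Implicit hydrogens by atom environment:
  4 × C: 2 H each → 8
  3 × C (aromatic): 1 H each → 3
  1 × C: 3 H
  1 × C (aromatic): no H
  1 × O (aromatic): no H
  1 × O: no H
  Total hydrogens = 14.
Molecular formula: C9H14O2

C9H14O2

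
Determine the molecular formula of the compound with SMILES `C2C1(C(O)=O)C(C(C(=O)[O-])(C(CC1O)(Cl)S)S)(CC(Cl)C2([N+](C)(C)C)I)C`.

Heavy atoms from the SMILES: 16 C, 2 Cl, 1 I, 1 N, 5 O, 2 S.
Implicit hydrogens by atom environment:
  7 × C: no H
  4 × C: 3 H each → 12
  3 × C: 2 H each → 6
  2 × C: 1 H each → 2
  2 × Cl: no H
  2 × O: 1 H each → 2
  2 × O: no H
  2 × S: 1 H each → 2
  1 × I: no H
  1 × N (charge +1): no H
  1 × O (charge -1): no H
  Total hydrogens = 24.
Molecular formula: C16H24Cl2INO5S2

C16H24Cl2INO5S2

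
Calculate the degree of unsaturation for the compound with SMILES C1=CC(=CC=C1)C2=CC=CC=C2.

Molecular formula from the SMILES: C12H10.
DoU = (2C + 2 + N − H − X)/2 = (2·12 + 2 + 0 − 10 − 0)/2 = 16/2 = 8.
(Structurally: 2 ring(s) + 6 π bond(s) = 8.)

8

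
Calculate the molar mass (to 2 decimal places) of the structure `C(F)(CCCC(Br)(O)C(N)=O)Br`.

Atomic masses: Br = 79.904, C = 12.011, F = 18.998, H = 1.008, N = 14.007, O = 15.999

306.96

Molecular formula: C6H10Br2FNO2.
M = 2×79.904 + 6×12.011 + 1×18.998 + 10×1.008 + 1×14.007 + 2×15.999 = 306.96 g/mol.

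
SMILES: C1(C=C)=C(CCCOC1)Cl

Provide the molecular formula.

Heavy atoms from the SMILES: 8 C, 1 Cl, 1 O.
Implicit hydrogens by atom environment:
  5 × C: 2 H each → 10
  2 × C: no H
  1 × C: 1 H
  1 × Cl: no H
  1 × O: no H
  Total hydrogens = 11.
Molecular formula: C8H11ClO

C8H11ClO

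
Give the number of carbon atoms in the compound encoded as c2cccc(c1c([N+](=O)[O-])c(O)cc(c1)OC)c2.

The symbol for carbon appears 13 times in the SMILES. Lowercase c denotes aromatic carbon and counts toward C.

13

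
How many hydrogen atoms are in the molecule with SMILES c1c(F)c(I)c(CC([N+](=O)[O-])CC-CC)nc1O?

Hydrogens are implicit in SMILES; fill each atom to its normal valence:
  4 × C: 2 H each → 8
  4 × C (aromatic): no H
  1 × C: 3 H
  1 × C (aromatic): 1 H
  1 × C: 1 H
  1 × F: no H
  1 × I: no H
  1 × N (aromatic): no H
  1 × N (charge +1): no H
  1 × O: 1 H
  1 × O: no H
  1 × O (charge -1): no H
  Total hydrogens = 14.

14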